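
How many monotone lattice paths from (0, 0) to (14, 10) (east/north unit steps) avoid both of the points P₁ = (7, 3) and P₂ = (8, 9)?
Number of paths = 1385126

Inclusion–exclusion. Total paths: C(24, 14) = 1961256. Through P₁: C(10, 7)·C(14, 7) = 411840. Through P₂: C(17, 8)·C(7, 6) = 170170. Since P₁ is strictly southwest of P₂, a monotone path through both must visit P₁ then P₂; paths through both = C(10, 7)·C(7, 1)·C(7, 6) = 5880. Avoid both = 1961256 − 411840 − 170170 + 5880 = 1385126.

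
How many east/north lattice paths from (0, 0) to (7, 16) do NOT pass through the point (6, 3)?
Number of paths = 243981

Total paths from (0, 0) to (7, 16): C(23, 7) = 245157. Paths through (6, 3): (paths (0, 0) → (6, 3)) × (paths (6, 3) → (7, 16)) = C(9, 6) · C(14, 1) = 84 · 14 = 1176. Avoidance count = 245157 − 1176 = 243981.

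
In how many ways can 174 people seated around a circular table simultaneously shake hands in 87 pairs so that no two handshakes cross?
C_87 = 16435314834665426797069144960762886143367590394940

These noncrossing handshakes are counted by the Catalan number C_n = (1/(n + 1)) · C(2n, n). For n = 87: C_87 = (1/88) · C(174, 87) = 1446307705450557558142084756547133980616347954754720/88 = 16435314834665426797069144960762886143367590394940.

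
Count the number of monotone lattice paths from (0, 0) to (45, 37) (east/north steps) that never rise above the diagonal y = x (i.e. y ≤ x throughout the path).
Number of paths = 56488824475144955089560

By the reflection principle (André's argument), the number of monotone paths to (45, 37) with n ≤ m that never go above y = x is C(82, 45) − C(82, 46) = 288720658428518659346640 − 232231833953373704257080 = 56488824475144955089560.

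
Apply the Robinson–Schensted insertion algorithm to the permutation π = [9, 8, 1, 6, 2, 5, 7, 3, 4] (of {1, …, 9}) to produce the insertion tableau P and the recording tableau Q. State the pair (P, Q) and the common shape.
P = [1, 2, 3, 4] / [5, 7] / [6] / [8] / [9];  Q = [1, 4, 6, 7] / [2, 9] / [3] / [5] / [8];  common shape = (4, 2, 1, 1, 1)

Row-insert the values π_1, π_2, … into P one at a time, bumping the leftmost entry strictly greater than the inserted value down to the next row. The recording tableau Q records, in position (i, j), the step at which that cell was added to P.
  Insert 9 (step 1): P = [9];  Q = [1]
  Insert 8 (step 2): P = [8] / [9];  Q = [1] / [2]
  Insert 1 (step 3): P = [1] / [8] / [9];  Q = [1] / [2] / [3]
  Insert 6 (step 4): P = [1, 6] / [8] / [9];  Q = [1, 4] / [2] / [3]
  Insert 2 (step 5): P = [1, 2] / [6] / [8] / [9];  Q = [1, 4] / [2] / [3] / [5]
  Insert 5 (step 6): P = [1, 2, 5] / [6] / [8] / [9];  Q = [1, 4, 6] / [2] / [3] / [5]
  Insert 7 (step 7): P = [1, 2, 5, 7] / [6] / [8] / [9];  Q = [1, 4, 6, 7] / [2] / [3] / [5]
  Insert 3 (step 8): P = [1, 2, 3, 7] / [5] / [6] / [8] / [9];  Q = [1, 4, 6, 7] / [2] / [3] / [5] / [8]
  Insert 4 (step 9): P = [1, 2, 3, 4] / [5, 7] / [6] / [8] / [9];  Q = [1, 4, 6, 7] / [2, 9] / [3] / [5] / [8]
Final shape: (4, 2, 1, 1, 1).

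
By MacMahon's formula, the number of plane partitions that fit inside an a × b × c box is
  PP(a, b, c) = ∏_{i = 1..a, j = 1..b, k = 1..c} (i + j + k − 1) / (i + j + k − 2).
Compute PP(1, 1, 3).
PP(1, 1, 3) = 4

Evaluate the triple product over i = 1..1, j = 1..1, k = 1..3. The factors are (2/1) · (3/2) · (4/3). The numerators and denominators telescope so the product is an integer; carrying out the multiplication exactly gives PP(1, 1, 3) = 4.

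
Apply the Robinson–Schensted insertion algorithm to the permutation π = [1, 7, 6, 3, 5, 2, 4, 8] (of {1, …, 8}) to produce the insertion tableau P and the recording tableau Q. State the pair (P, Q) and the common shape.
P = [1, 2, 4, 8] / [3, 5] / [6] / [7];  Q = [1, 2, 5, 8] / [3, 7] / [4] / [6];  common shape = (4, 2, 1, 1)

Row-insert the values π_1, π_2, … into P one at a time, bumping the leftmost entry strictly greater than the inserted value down to the next row. The recording tableau Q records, in position (i, j), the step at which that cell was added to P.
  Insert 1 (step 1): P = [1];  Q = [1]
  Insert 7 (step 2): P = [1, 7];  Q = [1, 2]
  Insert 6 (step 3): P = [1, 6] / [7];  Q = [1, 2] / [3]
  Insert 3 (step 4): P = [1, 3] / [6] / [7];  Q = [1, 2] / [3] / [4]
  Insert 5 (step 5): P = [1, 3, 5] / [6] / [7];  Q = [1, 2, 5] / [3] / [4]
  Insert 2 (step 6): P = [1, 2, 5] / [3] / [6] / [7];  Q = [1, 2, 5] / [3] / [4] / [6]
  Insert 4 (step 7): P = [1, 2, 4] / [3, 5] / [6] / [7];  Q = [1, 2, 5] / [3, 7] / [4] / [6]
  Insert 8 (step 8): P = [1, 2, 4, 8] / [3, 5] / [6] / [7];  Q = [1, 2, 5, 8] / [3, 7] / [4] / [6]
Final shape: (4, 2, 1, 1).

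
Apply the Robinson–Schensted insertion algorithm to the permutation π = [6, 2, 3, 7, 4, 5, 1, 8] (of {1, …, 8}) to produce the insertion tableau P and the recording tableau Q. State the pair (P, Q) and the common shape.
P = [1, 3, 4, 5, 8] / [2, 7] / [6];  Q = [1, 3, 4, 6, 8] / [2, 5] / [7];  common shape = (5, 2, 1)

Row-insert the values π_1, π_2, … into P one at a time, bumping the leftmost entry strictly greater than the inserted value down to the next row. The recording tableau Q records, in position (i, j), the step at which that cell was added to P.
  Insert 6 (step 1): P = [6];  Q = [1]
  Insert 2 (step 2): P = [2] / [6];  Q = [1] / [2]
  Insert 3 (step 3): P = [2, 3] / [6];  Q = [1, 3] / [2]
  Insert 7 (step 4): P = [2, 3, 7] / [6];  Q = [1, 3, 4] / [2]
  Insert 4 (step 5): P = [2, 3, 4] / [6, 7];  Q = [1, 3, 4] / [2, 5]
  Insert 5 (step 6): P = [2, 3, 4, 5] / [6, 7];  Q = [1, 3, 4, 6] / [2, 5]
  Insert 1 (step 7): P = [1, 3, 4, 5] / [2, 7] / [6];  Q = [1, 3, 4, 6] / [2, 5] / [7]
  Insert 8 (step 8): P = [1, 3, 4, 5, 8] / [2, 7] / [6];  Q = [1, 3, 4, 6, 8] / [2, 5] / [7]
Final shape: (5, 2, 1).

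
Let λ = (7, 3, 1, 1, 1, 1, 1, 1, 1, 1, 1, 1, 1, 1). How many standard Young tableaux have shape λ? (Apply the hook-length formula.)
# SYT of shape (7, 3, 1, 1, 1, 1, 1, 1, 1, 1, 1, 1, 1, 1) = 3879876

Hook-length formula: f^λ = n! / Π hook(c), product over all cells c of the Young diagram. For λ = (7, 3, 1, 1, 1, 1, 1, 1, 1, 1, 1, 1, 1, 1), n = 22 boxes. Hook lengths by row (left-to-right, top-to-bottom): [20, 7, 6, 4, 3, 2, 1]; [15, 2, 1]; [12]; [11]; [10]; [9]; [8]; [7]; [6]; [5]; [4]; [3]; [2]; [1]. Product of hooks = 289700167680000. So f^λ = 22! / 289700167680000 = 1124000727777607680000 / 289700167680000 = 3879876.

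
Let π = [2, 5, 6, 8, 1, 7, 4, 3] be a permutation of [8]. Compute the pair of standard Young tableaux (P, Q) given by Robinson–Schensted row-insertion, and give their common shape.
P = [1, 3, 6, 7] / [2, 4] / [5] / [8];  Q = [1, 2, 3, 4] / [5, 6] / [7] / [8];  common shape = (4, 2, 1, 1)

Row-insert the values π_1, π_2, … into P one at a time, bumping the leftmost entry strictly greater than the inserted value down to the next row. The recording tableau Q records, in position (i, j), the step at which that cell was added to P.
  Insert 2 (step 1): P = [2];  Q = [1]
  Insert 5 (step 2): P = [2, 5];  Q = [1, 2]
  Insert 6 (step 3): P = [2, 5, 6];  Q = [1, 2, 3]
  Insert 8 (step 4): P = [2, 5, 6, 8];  Q = [1, 2, 3, 4]
  Insert 1 (step 5): P = [1, 5, 6, 8] / [2];  Q = [1, 2, 3, 4] / [5]
  Insert 7 (step 6): P = [1, 5, 6, 7] / [2, 8];  Q = [1, 2, 3, 4] / [5, 6]
  Insert 4 (step 7): P = [1, 4, 6, 7] / [2, 5] / [8];  Q = [1, 2, 3, 4] / [5, 6] / [7]
  Insert 3 (step 8): P = [1, 3, 6, 7] / [2, 4] / [5] / [8];  Q = [1, 2, 3, 4] / [5, 6] / [7] / [8]
Final shape: (4, 2, 1, 1).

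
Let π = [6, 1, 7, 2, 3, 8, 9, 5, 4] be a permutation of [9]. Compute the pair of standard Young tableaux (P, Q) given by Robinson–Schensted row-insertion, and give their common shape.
P = [1, 2, 3, 4, 9] / [5, 7, 8] / [6];  Q = [1, 3, 5, 6, 7] / [2, 4, 8] / [9];  common shape = (5, 3, 1)

Row-insert the values π_1, π_2, … into P one at a time, bumping the leftmost entry strictly greater than the inserted value down to the next row. The recording tableau Q records, in position (i, j), the step at which that cell was added to P.
  Insert 6 (step 1): P = [6];  Q = [1]
  Insert 1 (step 2): P = [1] / [6];  Q = [1] / [2]
  Insert 7 (step 3): P = [1, 7] / [6];  Q = [1, 3] / [2]
  Insert 2 (step 4): P = [1, 2] / [6, 7];  Q = [1, 3] / [2, 4]
  Insert 3 (step 5): P = [1, 2, 3] / [6, 7];  Q = [1, 3, 5] / [2, 4]
  Insert 8 (step 6): P = [1, 2, 3, 8] / [6, 7];  Q = [1, 3, 5, 6] / [2, 4]
  Insert 9 (step 7): P = [1, 2, 3, 8, 9] / [6, 7];  Q = [1, 3, 5, 6, 7] / [2, 4]
  Insert 5 (step 8): P = [1, 2, 3, 5, 9] / [6, 7, 8];  Q = [1, 3, 5, 6, 7] / [2, 4, 8]
  Insert 4 (step 9): P = [1, 2, 3, 4, 9] / [5, 7, 8] / [6];  Q = [1, 3, 5, 6, 7] / [2, 4, 8] / [9]
Final shape: (5, 3, 1).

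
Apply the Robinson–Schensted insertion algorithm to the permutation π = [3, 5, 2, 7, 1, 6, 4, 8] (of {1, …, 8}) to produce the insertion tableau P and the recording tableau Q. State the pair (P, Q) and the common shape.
P = [1, 4, 6, 8] / [2, 5] / [3, 7];  Q = [1, 2, 4, 8] / [3, 6] / [5, 7];  common shape = (4, 2, 2)

Row-insert the values π_1, π_2, … into P one at a time, bumping the leftmost entry strictly greater than the inserted value down to the next row. The recording tableau Q records, in position (i, j), the step at which that cell was added to P.
  Insert 3 (step 1): P = [3];  Q = [1]
  Insert 5 (step 2): P = [3, 5];  Q = [1, 2]
  Insert 2 (step 3): P = [2, 5] / [3];  Q = [1, 2] / [3]
  Insert 7 (step 4): P = [2, 5, 7] / [3];  Q = [1, 2, 4] / [3]
  Insert 1 (step 5): P = [1, 5, 7] / [2] / [3];  Q = [1, 2, 4] / [3] / [5]
  Insert 6 (step 6): P = [1, 5, 6] / [2, 7] / [3];  Q = [1, 2, 4] / [3, 6] / [5]
  Insert 4 (step 7): P = [1, 4, 6] / [2, 5] / [3, 7];  Q = [1, 2, 4] / [3, 6] / [5, 7]
  Insert 8 (step 8): P = [1, 4, 6, 8] / [2, 5] / [3, 7];  Q = [1, 2, 4, 8] / [3, 6] / [5, 7]
Final shape: (4, 2, 2).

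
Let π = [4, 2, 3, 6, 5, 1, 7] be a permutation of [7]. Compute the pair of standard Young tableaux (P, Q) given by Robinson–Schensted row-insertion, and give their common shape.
P = [1, 3, 5, 7] / [2, 6] / [4];  Q = [1, 3, 4, 7] / [2, 5] / [6];  common shape = (4, 2, 1)

Row-insert the values π_1, π_2, … into P one at a time, bumping the leftmost entry strictly greater than the inserted value down to the next row. The recording tableau Q records, in position (i, j), the step at which that cell was added to P.
  Insert 4 (step 1): P = [4];  Q = [1]
  Insert 2 (step 2): P = [2] / [4];  Q = [1] / [2]
  Insert 3 (step 3): P = [2, 3] / [4];  Q = [1, 3] / [2]
  Insert 6 (step 4): P = [2, 3, 6] / [4];  Q = [1, 3, 4] / [2]
  Insert 5 (step 5): P = [2, 3, 5] / [4, 6];  Q = [1, 3, 4] / [2, 5]
  Insert 1 (step 6): P = [1, 3, 5] / [2, 6] / [4];  Q = [1, 3, 4] / [2, 5] / [6]
  Insert 7 (step 7): P = [1, 3, 5, 7] / [2, 6] / [4];  Q = [1, 3, 4, 7] / [2, 5] / [6]
Final shape: (4, 2, 1).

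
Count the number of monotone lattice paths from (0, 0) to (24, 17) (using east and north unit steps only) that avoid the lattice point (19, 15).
Number of paths = 112609162530

Total paths from (0, 0) to (24, 17): C(41, 24) = 151584480450. Paths through (19, 15): (paths (0, 0) → (19, 15)) × (paths (19, 15) → (24, 17)) = C(34, 19) · C(7, 5) = 1855967520 · 21 = 38975317920. Avoidance count = 151584480450 − 38975317920 = 112609162530.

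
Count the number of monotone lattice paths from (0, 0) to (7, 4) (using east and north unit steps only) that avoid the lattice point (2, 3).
Number of paths = 270

Total paths from (0, 0) to (7, 4): C(11, 7) = 330. Paths through (2, 3): (paths (0, 0) → (2, 3)) × (paths (2, 3) → (7, 4)) = C(5, 2) · C(6, 5) = 10 · 6 = 60. Avoidance count = 330 − 60 = 270.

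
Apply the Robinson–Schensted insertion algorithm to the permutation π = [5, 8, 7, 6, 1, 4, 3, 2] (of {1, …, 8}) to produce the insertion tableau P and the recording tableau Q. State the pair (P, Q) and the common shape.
P = [1, 2] / [3, 6] / [4] / [5] / [7] / [8];  Q = [1, 2] / [3, 6] / [4] / [5] / [7] / [8];  common shape = (2, 2, 1, 1, 1, 1)

Row-insert the values π_1, π_2, … into P one at a time, bumping the leftmost entry strictly greater than the inserted value down to the next row. The recording tableau Q records, in position (i, j), the step at which that cell was added to P.
  Insert 5 (step 1): P = [5];  Q = [1]
  Insert 8 (step 2): P = [5, 8];  Q = [1, 2]
  Insert 7 (step 3): P = [5, 7] / [8];  Q = [1, 2] / [3]
  Insert 6 (step 4): P = [5, 6] / [7] / [8];  Q = [1, 2] / [3] / [4]
  Insert 1 (step 5): P = [1, 6] / [5] / [7] / [8];  Q = [1, 2] / [3] / [4] / [5]
  Insert 4 (step 6): P = [1, 4] / [5, 6] / [7] / [8];  Q = [1, 2] / [3, 6] / [4] / [5]
  Insert 3 (step 7): P = [1, 3] / [4, 6] / [5] / [7] / [8];  Q = [1, 2] / [3, 6] / [4] / [5] / [7]
  Insert 2 (step 8): P = [1, 2] / [3, 6] / [4] / [5] / [7] / [8];  Q = [1, 2] / [3, 6] / [4] / [5] / [7] / [8]
Final shape: (2, 2, 1, 1, 1, 1).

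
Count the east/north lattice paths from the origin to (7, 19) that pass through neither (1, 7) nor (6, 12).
Number of paths = 376904

Inclusion–exclusion. Total paths: C(26, 7) = 657800. Through P₁: C(8, 1)·C(18, 6) = 148512. Through P₂: C(18, 6)·C(8, 1) = 148512. Since P₁ is strictly southwest of P₂, a monotone path through both must visit P₁ then P₂; paths through both = C(8, 1)·C(10, 5)·C(8, 1) = 16128. Avoid both = 657800 − 148512 − 148512 + 16128 = 376904.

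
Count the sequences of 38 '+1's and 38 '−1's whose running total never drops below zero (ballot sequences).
C_38 = 176733862787006701400

These ballot sequences are counted by the Catalan number C_n = (1/(n + 1)) · C(2n, n). For n = 38: C_38 = (1/39) · C(76, 38) = 6892620648693261354600/39 = 176733862787006701400.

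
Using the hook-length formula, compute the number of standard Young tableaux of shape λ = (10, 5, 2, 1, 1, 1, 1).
# SYT of shape (10, 5, 2, 1, 1, 1, 1) = 111105540

Hook-length formula: f^λ = n! / Π hook(c), product over all cells c of the Young diagram. For λ = (10, 5, 2, 1, 1, 1, 1), n = 21 boxes. Hook lengths by row (left-to-right, top-to-bottom): [16, 11, 9, 8, 7, 5, 4, 3, 2, 1]; [10, 5, 3, 2, 1]; [6, 1]; [4]; [3]; [2]; [1]. Product of hooks = 459841536000. So f^λ = 21! / 459841536000 = 51090942171709440000 / 459841536000 = 111105540.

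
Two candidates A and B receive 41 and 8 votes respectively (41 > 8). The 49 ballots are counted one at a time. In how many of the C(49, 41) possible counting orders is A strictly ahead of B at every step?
Strict-lead orderings = 303719922

Total orderings of the 49 votes with 41 for A: C(49, 41) = 450978066. By the Bertrand ballot formula (Cycle Lemma / reflection principle), the number of orderings in which A is strictly ahead of B throughout is (p − q)/(p + q) · C(p + q, p) = (41 − 8)/(41 + 8) · 450978066 = 303719922.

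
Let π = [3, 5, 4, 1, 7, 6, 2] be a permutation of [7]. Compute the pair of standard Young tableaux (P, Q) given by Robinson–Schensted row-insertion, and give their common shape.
P = [1, 2, 6] / [3, 4] / [5, 7];  Q = [1, 2, 5] / [3, 6] / [4, 7];  common shape = (3, 2, 2)

Row-insert the values π_1, π_2, … into P one at a time, bumping the leftmost entry strictly greater than the inserted value down to the next row. The recording tableau Q records, in position (i, j), the step at which that cell was added to P.
  Insert 3 (step 1): P = [3];  Q = [1]
  Insert 5 (step 2): P = [3, 5];  Q = [1, 2]
  Insert 4 (step 3): P = [3, 4] / [5];  Q = [1, 2] / [3]
  Insert 1 (step 4): P = [1, 4] / [3] / [5];  Q = [1, 2] / [3] / [4]
  Insert 7 (step 5): P = [1, 4, 7] / [3] / [5];  Q = [1, 2, 5] / [3] / [4]
  Insert 6 (step 6): P = [1, 4, 6] / [3, 7] / [5];  Q = [1, 2, 5] / [3, 6] / [4]
  Insert 2 (step 7): P = [1, 2, 6] / [3, 4] / [5, 7];  Q = [1, 2, 5] / [3, 6] / [4, 7]
Final shape: (3, 2, 2).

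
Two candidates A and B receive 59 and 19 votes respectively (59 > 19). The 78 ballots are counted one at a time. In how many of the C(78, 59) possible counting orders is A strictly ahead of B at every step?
Strict-lead orderings = 344237209563016000

Total orderings of the 78 votes with 59 for A: C(78, 59) = 671262558647881200. By the Bertrand ballot formula (Cycle Lemma / reflection principle), the number of orderings in which A is strictly ahead of B throughout is (p − q)/(p + q) · C(p + q, p) = (59 − 19)/(59 + 19) · 671262558647881200 = 344237209563016000.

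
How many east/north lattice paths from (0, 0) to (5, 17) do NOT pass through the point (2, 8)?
Number of paths = 16434

Total paths from (0, 0) to (5, 17): C(22, 5) = 26334. Paths through (2, 8): (paths (0, 0) → (2, 8)) × (paths (2, 8) → (5, 17)) = C(10, 2) · C(12, 3) = 45 · 220 = 9900. Avoidance count = 26334 − 9900 = 16434.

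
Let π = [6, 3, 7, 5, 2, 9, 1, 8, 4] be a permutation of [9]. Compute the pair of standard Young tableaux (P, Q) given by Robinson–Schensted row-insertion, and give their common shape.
P = [1, 4, 8] / [2, 5, 9] / [3, 7] / [6];  Q = [1, 3, 6] / [2, 4, 8] / [5, 9] / [7];  common shape = (3, 3, 2, 1)

Row-insert the values π_1, π_2, … into P one at a time, bumping the leftmost entry strictly greater than the inserted value down to the next row. The recording tableau Q records, in position (i, j), the step at which that cell was added to P.
  Insert 6 (step 1): P = [6];  Q = [1]
  Insert 3 (step 2): P = [3] / [6];  Q = [1] / [2]
  Insert 7 (step 3): P = [3, 7] / [6];  Q = [1, 3] / [2]
  Insert 5 (step 4): P = [3, 5] / [6, 7];  Q = [1, 3] / [2, 4]
  Insert 2 (step 5): P = [2, 5] / [3, 7] / [6];  Q = [1, 3] / [2, 4] / [5]
  Insert 9 (step 6): P = [2, 5, 9] / [3, 7] / [6];  Q = [1, 3, 6] / [2, 4] / [5]
  Insert 1 (step 7): P = [1, 5, 9] / [2, 7] / [3] / [6];  Q = [1, 3, 6] / [2, 4] / [5] / [7]
  Insert 8 (step 8): P = [1, 5, 8] / [2, 7, 9] / [3] / [6];  Q = [1, 3, 6] / [2, 4, 8] / [5] / [7]
  Insert 4 (step 9): P = [1, 4, 8] / [2, 5, 9] / [3, 7] / [6];  Q = [1, 3, 6] / [2, 4, 8] / [5, 9] / [7]
Final shape: (3, 3, 2, 1).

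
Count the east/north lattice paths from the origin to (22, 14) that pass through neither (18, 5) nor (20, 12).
Number of paths = 2424749309

Inclusion–exclusion. Total paths: C(36, 22) = 3796297200. Through P₁: C(23, 18)·C(13, 4) = 24059035. Through P₂: C(32, 20)·C(4, 2) = 1354757040. Since P₁ is strictly southwest of P₂, a monotone path through both must visit P₁ then P₂; paths through both = C(23, 18)·C(9, 2)·C(4, 2) = 7268184. Avoid both = 3796297200 − 24059035 − 1354757040 + 7268184 = 2424749309.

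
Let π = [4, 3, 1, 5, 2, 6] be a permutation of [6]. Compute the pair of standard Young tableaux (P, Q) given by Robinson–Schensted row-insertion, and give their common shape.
P = [1, 2, 6] / [3, 5] / [4];  Q = [1, 4, 6] / [2, 5] / [3];  common shape = (3, 2, 1)

Row-insert the values π_1, π_2, … into P one at a time, bumping the leftmost entry strictly greater than the inserted value down to the next row. The recording tableau Q records, in position (i, j), the step at which that cell was added to P.
  Insert 4 (step 1): P = [4];  Q = [1]
  Insert 3 (step 2): P = [3] / [4];  Q = [1] / [2]
  Insert 1 (step 3): P = [1] / [3] / [4];  Q = [1] / [2] / [3]
  Insert 5 (step 4): P = [1, 5] / [3] / [4];  Q = [1, 4] / [2] / [3]
  Insert 2 (step 5): P = [1, 2] / [3, 5] / [4];  Q = [1, 4] / [2, 5] / [3]
  Insert 6 (step 6): P = [1, 2, 6] / [3, 5] / [4];  Q = [1, 4, 6] / [2, 5] / [3]
Final shape: (3, 2, 1).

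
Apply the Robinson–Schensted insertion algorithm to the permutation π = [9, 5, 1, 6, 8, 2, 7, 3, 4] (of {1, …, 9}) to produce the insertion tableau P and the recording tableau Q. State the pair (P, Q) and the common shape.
P = [1, 2, 3, 4] / [5, 6, 7] / [8] / [9];  Q = [1, 4, 5, 9] / [2, 6, 7] / [3] / [8];  common shape = (4, 3, 1, 1)

Row-insert the values π_1, π_2, … into P one at a time, bumping the leftmost entry strictly greater than the inserted value down to the next row. The recording tableau Q records, in position (i, j), the step at which that cell was added to P.
  Insert 9 (step 1): P = [9];  Q = [1]
  Insert 5 (step 2): P = [5] / [9];  Q = [1] / [2]
  Insert 1 (step 3): P = [1] / [5] / [9];  Q = [1] / [2] / [3]
  Insert 6 (step 4): P = [1, 6] / [5] / [9];  Q = [1, 4] / [2] / [3]
  Insert 8 (step 5): P = [1, 6, 8] / [5] / [9];  Q = [1, 4, 5] / [2] / [3]
  Insert 2 (step 6): P = [1, 2, 8] / [5, 6] / [9];  Q = [1, 4, 5] / [2, 6] / [3]
  Insert 7 (step 7): P = [1, 2, 7] / [5, 6, 8] / [9];  Q = [1, 4, 5] / [2, 6, 7] / [3]
  Insert 3 (step 8): P = [1, 2, 3] / [5, 6, 7] / [8] / [9];  Q = [1, 4, 5] / [2, 6, 7] / [3] / [8]
  Insert 4 (step 9): P = [1, 2, 3, 4] / [5, 6, 7] / [8] / [9];  Q = [1, 4, 5, 9] / [2, 6, 7] / [3] / [8]
Final shape: (4, 3, 1, 1).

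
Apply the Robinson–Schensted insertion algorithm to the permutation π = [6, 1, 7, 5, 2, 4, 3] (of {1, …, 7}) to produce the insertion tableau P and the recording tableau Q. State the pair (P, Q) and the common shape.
P = [1, 2, 3] / [4, 7] / [5] / [6];  Q = [1, 3, 6] / [2, 4] / [5] / [7];  common shape = (3, 2, 1, 1)

Row-insert the values π_1, π_2, … into P one at a time, bumping the leftmost entry strictly greater than the inserted value down to the next row. The recording tableau Q records, in position (i, j), the step at which that cell was added to P.
  Insert 6 (step 1): P = [6];  Q = [1]
  Insert 1 (step 2): P = [1] / [6];  Q = [1] / [2]
  Insert 7 (step 3): P = [1, 7] / [6];  Q = [1, 3] / [2]
  Insert 5 (step 4): P = [1, 5] / [6, 7];  Q = [1, 3] / [2, 4]
  Insert 2 (step 5): P = [1, 2] / [5, 7] / [6];  Q = [1, 3] / [2, 4] / [5]
  Insert 4 (step 6): P = [1, 2, 4] / [5, 7] / [6];  Q = [1, 3, 6] / [2, 4] / [5]
  Insert 3 (step 7): P = [1, 2, 3] / [4, 7] / [5] / [6];  Q = [1, 3, 6] / [2, 4] / [5] / [7]
Final shape: (3, 2, 1, 1).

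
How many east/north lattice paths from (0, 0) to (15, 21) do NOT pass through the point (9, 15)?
Number of paths = 4359768864

Total paths from (0, 0) to (15, 21): C(36, 15) = 5567902560. Paths through (9, 15): (paths (0, 0) → (9, 15)) × (paths (9, 15) → (15, 21)) = C(24, 9) · C(12, 6) = 1307504 · 924 = 1208133696. Avoidance count = 5567902560 − 1208133696 = 4359768864.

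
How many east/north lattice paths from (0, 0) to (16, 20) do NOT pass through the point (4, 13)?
Number of paths = 7187948670

Total paths from (0, 0) to (16, 20): C(36, 16) = 7307872110. Paths through (4, 13): (paths (0, 0) → (4, 13)) × (paths (4, 13) → (16, 20)) = C(17, 4) · C(19, 12) = 2380 · 50388 = 119923440. Avoidance count = 7307872110 − 119923440 = 7187948670.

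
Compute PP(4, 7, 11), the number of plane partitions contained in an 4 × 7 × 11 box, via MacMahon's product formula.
PP(4, 7, 11) = 418241323113120

Evaluate the triple product over i = 1..4, j = 1..7, k = 1..11. The factors are (2/1) · (3/2) · (4/3) · (5/4) · (6/5) · (7/6) · (8/7) · (9/8) · … (308 factors total). The numerators and denominators telescope so the product is an integer; carrying out the multiplication exactly gives PP(4, 7, 11) = 418241323113120.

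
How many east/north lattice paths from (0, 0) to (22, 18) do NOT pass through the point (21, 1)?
Number of paths = 113380261404

Total paths from (0, 0) to (22, 18): C(40, 22) = 113380261800. Paths through (21, 1): (paths (0, 0) → (21, 1)) × (paths (21, 1) → (22, 18)) = C(22, 21) · C(18, 1) = 22 · 18 = 396. Avoidance count = 113380261800 − 396 = 113380261404.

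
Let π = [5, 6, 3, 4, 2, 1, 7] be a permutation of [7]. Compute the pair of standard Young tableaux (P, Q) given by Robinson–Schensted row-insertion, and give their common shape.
P = [1, 4, 7] / [2, 6] / [3] / [5];  Q = [1, 2, 7] / [3, 4] / [5] / [6];  common shape = (3, 2, 1, 1)

Row-insert the values π_1, π_2, … into P one at a time, bumping the leftmost entry strictly greater than the inserted value down to the next row. The recording tableau Q records, in position (i, j), the step at which that cell was added to P.
  Insert 5 (step 1): P = [5];  Q = [1]
  Insert 6 (step 2): P = [5, 6];  Q = [1, 2]
  Insert 3 (step 3): P = [3, 6] / [5];  Q = [1, 2] / [3]
  Insert 4 (step 4): P = [3, 4] / [5, 6];  Q = [1, 2] / [3, 4]
  Insert 2 (step 5): P = [2, 4] / [3, 6] / [5];  Q = [1, 2] / [3, 4] / [5]
  Insert 1 (step 6): P = [1, 4] / [2, 6] / [3] / [5];  Q = [1, 2] / [3, 4] / [5] / [6]
  Insert 7 (step 7): P = [1, 4, 7] / [2, 6] / [3] / [5];  Q = [1, 2, 7] / [3, 4] / [5] / [6]
Final shape: (3, 2, 1, 1).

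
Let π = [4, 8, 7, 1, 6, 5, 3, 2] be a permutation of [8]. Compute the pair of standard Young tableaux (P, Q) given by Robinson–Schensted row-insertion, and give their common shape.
P = [1, 2] / [3, 5] / [4] / [6] / [7] / [8];  Q = [1, 2] / [3, 5] / [4] / [6] / [7] / [8];  common shape = (2, 2, 1, 1, 1, 1)

Row-insert the values π_1, π_2, … into P one at a time, bumping the leftmost entry strictly greater than the inserted value down to the next row. The recording tableau Q records, in position (i, j), the step at which that cell was added to P.
  Insert 4 (step 1): P = [4];  Q = [1]
  Insert 8 (step 2): P = [4, 8];  Q = [1, 2]
  Insert 7 (step 3): P = [4, 7] / [8];  Q = [1, 2] / [3]
  Insert 1 (step 4): P = [1, 7] / [4] / [8];  Q = [1, 2] / [3] / [4]
  Insert 6 (step 5): P = [1, 6] / [4, 7] / [8];  Q = [1, 2] / [3, 5] / [4]
  Insert 5 (step 6): P = [1, 5] / [4, 6] / [7] / [8];  Q = [1, 2] / [3, 5] / [4] / [6]
  Insert 3 (step 7): P = [1, 3] / [4, 5] / [6] / [7] / [8];  Q = [1, 2] / [3, 5] / [4] / [6] / [7]
  Insert 2 (step 8): P = [1, 2] / [3, 5] / [4] / [6] / [7] / [8];  Q = [1, 2] / [3, 5] / [4] / [6] / [7] / [8]
Final shape: (2, 2, 1, 1, 1, 1).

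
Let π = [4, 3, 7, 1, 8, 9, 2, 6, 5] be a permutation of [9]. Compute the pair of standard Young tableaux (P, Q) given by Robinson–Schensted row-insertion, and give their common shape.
P = [1, 2, 5, 9] / [3, 6, 8] / [4, 7];  Q = [1, 3, 5, 6] / [2, 7, 8] / [4, 9];  common shape = (4, 3, 2)

Row-insert the values π_1, π_2, … into P one at a time, bumping the leftmost entry strictly greater than the inserted value down to the next row. The recording tableau Q records, in position (i, j), the step at which that cell was added to P.
  Insert 4 (step 1): P = [4];  Q = [1]
  Insert 3 (step 2): P = [3] / [4];  Q = [1] / [2]
  Insert 7 (step 3): P = [3, 7] / [4];  Q = [1, 3] / [2]
  Insert 1 (step 4): P = [1, 7] / [3] / [4];  Q = [1, 3] / [2] / [4]
  Insert 8 (step 5): P = [1, 7, 8] / [3] / [4];  Q = [1, 3, 5] / [2] / [4]
  Insert 9 (step 6): P = [1, 7, 8, 9] / [3] / [4];  Q = [1, 3, 5, 6] / [2] / [4]
  Insert 2 (step 7): P = [1, 2, 8, 9] / [3, 7] / [4];  Q = [1, 3, 5, 6] / [2, 7] / [4]
  Insert 6 (step 8): P = [1, 2, 6, 9] / [3, 7, 8] / [4];  Q = [1, 3, 5, 6] / [2, 7, 8] / [4]
  Insert 5 (step 9): P = [1, 2, 5, 9] / [3, 6, 8] / [4, 7];  Q = [1, 3, 5, 6] / [2, 7, 8] / [4, 9]
Final shape: (4, 3, 2).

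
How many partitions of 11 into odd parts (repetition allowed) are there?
p_odd(11) = 12

Partitions of 11 using only odd parts 1, 3, 5, …: 11, 9+1+1, 7+3+1, 7+1+1+1+1, 5+5+1, 5+3+3, 5+3+1+1+1, 5+1+1+1+1+1+1, 3+3+3+1+1, 3+3+1+1+1+1+1, 3+1+1+1+1+1+1+1+1, 1+1+1+1+1+1+1+1+1+1+1. There are 12. (Euler: this equals q(11), the number of distinct-part partitions.)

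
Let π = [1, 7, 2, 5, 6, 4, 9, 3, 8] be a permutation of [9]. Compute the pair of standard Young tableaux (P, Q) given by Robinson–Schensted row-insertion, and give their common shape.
P = [1, 2, 3, 6, 8] / [4, 9] / [5] / [7];  Q = [1, 2, 4, 5, 7] / [3, 9] / [6] / [8];  common shape = (5, 2, 1, 1)

Row-insert the values π_1, π_2, … into P one at a time, bumping the leftmost entry strictly greater than the inserted value down to the next row. The recording tableau Q records, in position (i, j), the step at which that cell was added to P.
  Insert 1 (step 1): P = [1];  Q = [1]
  Insert 7 (step 2): P = [1, 7];  Q = [1, 2]
  Insert 2 (step 3): P = [1, 2] / [7];  Q = [1, 2] / [3]
  Insert 5 (step 4): P = [1, 2, 5] / [7];  Q = [1, 2, 4] / [3]
  Insert 6 (step 5): P = [1, 2, 5, 6] / [7];  Q = [1, 2, 4, 5] / [3]
  Insert 4 (step 6): P = [1, 2, 4, 6] / [5] / [7];  Q = [1, 2, 4, 5] / [3] / [6]
  Insert 9 (step 7): P = [1, 2, 4, 6, 9] / [5] / [7];  Q = [1, 2, 4, 5, 7] / [3] / [6]
  Insert 3 (step 8): P = [1, 2, 3, 6, 9] / [4] / [5] / [7];  Q = [1, 2, 4, 5, 7] / [3] / [6] / [8]
  Insert 8 (step 9): P = [1, 2, 3, 6, 8] / [4, 9] / [5] / [7];  Q = [1, 2, 4, 5, 7] / [3, 9] / [6] / [8]
Final shape: (5, 2, 1, 1).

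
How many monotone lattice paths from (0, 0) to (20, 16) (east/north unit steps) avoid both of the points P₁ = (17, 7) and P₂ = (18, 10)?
Number of paths = 6903045798

Inclusion–exclusion. Total paths: C(36, 20) = 7307872110. Through P₁: C(24, 17)·C(12, 3) = 76142880. Through P₂: C(28, 18)·C(8, 2) = 367447080. Since P₁ is strictly southwest of P₂, a monotone path through both must visit P₁ then P₂; paths through both = C(24, 17)·C(4, 1)·C(8, 2) = 38763648. Avoid both = 7307872110 − 76142880 − 367447080 + 38763648 = 6903045798.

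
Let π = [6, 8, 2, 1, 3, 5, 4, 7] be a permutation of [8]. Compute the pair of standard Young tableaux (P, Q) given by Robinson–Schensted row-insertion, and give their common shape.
P = [1, 3, 4, 7] / [2, 5] / [6, 8];  Q = [1, 2, 6, 8] / [3, 5] / [4, 7];  common shape = (4, 2, 2)

Row-insert the values π_1, π_2, … into P one at a time, bumping the leftmost entry strictly greater than the inserted value down to the next row. The recording tableau Q records, in position (i, j), the step at which that cell was added to P.
  Insert 6 (step 1): P = [6];  Q = [1]
  Insert 8 (step 2): P = [6, 8];  Q = [1, 2]
  Insert 2 (step 3): P = [2, 8] / [6];  Q = [1, 2] / [3]
  Insert 1 (step 4): P = [1, 8] / [2] / [6];  Q = [1, 2] / [3] / [4]
  Insert 3 (step 5): P = [1, 3] / [2, 8] / [6];  Q = [1, 2] / [3, 5] / [4]
  Insert 5 (step 6): P = [1, 3, 5] / [2, 8] / [6];  Q = [1, 2, 6] / [3, 5] / [4]
  Insert 4 (step 7): P = [1, 3, 4] / [2, 5] / [6, 8];  Q = [1, 2, 6] / [3, 5] / [4, 7]
  Insert 7 (step 8): P = [1, 3, 4, 7] / [2, 5] / [6, 8];  Q = [1, 2, 6, 8] / [3, 5] / [4, 7]
Final shape: (4, 2, 2).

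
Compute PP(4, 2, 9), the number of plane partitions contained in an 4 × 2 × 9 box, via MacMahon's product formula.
PP(4, 2, 9) = 143143

Evaluate the triple product over i = 1..4, j = 1..2, k = 1..9. The factors are (2/1) · (3/2) · (4/3) · (5/4) · (6/5) · (7/6) · (8/7) · (9/8) · … (72 factors total). The numerators and denominators telescope so the product is an integer; carrying out the multiplication exactly gives PP(4, 2, 9) = 143143.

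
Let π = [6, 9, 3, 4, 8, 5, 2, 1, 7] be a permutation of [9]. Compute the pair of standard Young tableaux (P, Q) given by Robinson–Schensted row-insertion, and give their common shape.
P = [1, 4, 5, 7] / [2, 8] / [3] / [6] / [9];  Q = [1, 2, 5, 9] / [3, 4] / [6] / [7] / [8];  common shape = (4, 2, 1, 1, 1)

Row-insert the values π_1, π_2, … into P one at a time, bumping the leftmost entry strictly greater than the inserted value down to the next row. The recording tableau Q records, in position (i, j), the step at which that cell was added to P.
  Insert 6 (step 1): P = [6];  Q = [1]
  Insert 9 (step 2): P = [6, 9];  Q = [1, 2]
  Insert 3 (step 3): P = [3, 9] / [6];  Q = [1, 2] / [3]
  Insert 4 (step 4): P = [3, 4] / [6, 9];  Q = [1, 2] / [3, 4]
  Insert 8 (step 5): P = [3, 4, 8] / [6, 9];  Q = [1, 2, 5] / [3, 4]
  Insert 5 (step 6): P = [3, 4, 5] / [6, 8] / [9];  Q = [1, 2, 5] / [3, 4] / [6]
  Insert 2 (step 7): P = [2, 4, 5] / [3, 8] / [6] / [9];  Q = [1, 2, 5] / [3, 4] / [6] / [7]
  Insert 1 (step 8): P = [1, 4, 5] / [2, 8] / [3] / [6] / [9];  Q = [1, 2, 5] / [3, 4] / [6] / [7] / [8]
  Insert 7 (step 9): P = [1, 4, 5, 7] / [2, 8] / [3] / [6] / [9];  Q = [1, 2, 5, 9] / [3, 4] / [6] / [7] / [8]
Final shape: (4, 2, 1, 1, 1).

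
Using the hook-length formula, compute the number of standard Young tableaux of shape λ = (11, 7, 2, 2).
# SYT of shape (11, 7, 2, 2) = 82074300

Hook-length formula: f^λ = n! / Π hook(c), product over all cells c of the Young diagram. For λ = (11, 7, 2, 2), n = 22 boxes. Hook lengths by row (left-to-right, top-to-bottom): [14, 13, 10, 9, 8, 7, 6, 4, 3, 2, 1]; [9, 8, 5, 4, 3, 2, 1]; [3, 2]; [2, 1]. Product of hooks = 13694917017600. So f^λ = 22! / 13694917017600 = 1124000727777607680000 / 13694917017600 = 82074300.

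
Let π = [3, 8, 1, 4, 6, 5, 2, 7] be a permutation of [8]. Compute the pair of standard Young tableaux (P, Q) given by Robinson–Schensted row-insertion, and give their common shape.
P = [1, 2, 5, 7] / [3, 4] / [6] / [8];  Q = [1, 2, 5, 8] / [3, 4] / [6] / [7];  common shape = (4, 2, 1, 1)

Row-insert the values π_1, π_2, … into P one at a time, bumping the leftmost entry strictly greater than the inserted value down to the next row. The recording tableau Q records, in position (i, j), the step at which that cell was added to P.
  Insert 3 (step 1): P = [3];  Q = [1]
  Insert 8 (step 2): P = [3, 8];  Q = [1, 2]
  Insert 1 (step 3): P = [1, 8] / [3];  Q = [1, 2] / [3]
  Insert 4 (step 4): P = [1, 4] / [3, 8];  Q = [1, 2] / [3, 4]
  Insert 6 (step 5): P = [1, 4, 6] / [3, 8];  Q = [1, 2, 5] / [3, 4]
  Insert 5 (step 6): P = [1, 4, 5] / [3, 6] / [8];  Q = [1, 2, 5] / [3, 4] / [6]
  Insert 2 (step 7): P = [1, 2, 5] / [3, 4] / [6] / [8];  Q = [1, 2, 5] / [3, 4] / [6] / [7]
  Insert 7 (step 8): P = [1, 2, 5, 7] / [3, 4] / [6] / [8];  Q = [1, 2, 5, 8] / [3, 4] / [6] / [7]
Final shape: (4, 2, 1, 1).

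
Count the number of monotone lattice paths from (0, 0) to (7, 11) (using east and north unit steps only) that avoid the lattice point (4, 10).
Number of paths = 27820

Total paths from (0, 0) to (7, 11): C(18, 7) = 31824. Paths through (4, 10): (paths (0, 0) → (4, 10)) × (paths (4, 10) → (7, 11)) = C(14, 4) · C(4, 3) = 1001 · 4 = 4004. Avoidance count = 31824 − 4004 = 27820.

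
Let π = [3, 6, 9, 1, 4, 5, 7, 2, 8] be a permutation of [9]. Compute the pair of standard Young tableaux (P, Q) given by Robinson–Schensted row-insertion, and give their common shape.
P = [1, 2, 5, 7, 8] / [3, 4, 9] / [6];  Q = [1, 2, 3, 7, 9] / [4, 5, 6] / [8];  common shape = (5, 3, 1)

Row-insert the values π_1, π_2, … into P one at a time, bumping the leftmost entry strictly greater than the inserted value down to the next row. The recording tableau Q records, in position (i, j), the step at which that cell was added to P.
  Insert 3 (step 1): P = [3];  Q = [1]
  Insert 6 (step 2): P = [3, 6];  Q = [1, 2]
  Insert 9 (step 3): P = [3, 6, 9];  Q = [1, 2, 3]
  Insert 1 (step 4): P = [1, 6, 9] / [3];  Q = [1, 2, 3] / [4]
  Insert 4 (step 5): P = [1, 4, 9] / [3, 6];  Q = [1, 2, 3] / [4, 5]
  Insert 5 (step 6): P = [1, 4, 5] / [3, 6, 9];  Q = [1, 2, 3] / [4, 5, 6]
  Insert 7 (step 7): P = [1, 4, 5, 7] / [3, 6, 9];  Q = [1, 2, 3, 7] / [4, 5, 6]
  Insert 2 (step 8): P = [1, 2, 5, 7] / [3, 4, 9] / [6];  Q = [1, 2, 3, 7] / [4, 5, 6] / [8]
  Insert 8 (step 9): P = [1, 2, 5, 7, 8] / [3, 4, 9] / [6];  Q = [1, 2, 3, 7, 9] / [4, 5, 6] / [8]
Final shape: (5, 3, 1).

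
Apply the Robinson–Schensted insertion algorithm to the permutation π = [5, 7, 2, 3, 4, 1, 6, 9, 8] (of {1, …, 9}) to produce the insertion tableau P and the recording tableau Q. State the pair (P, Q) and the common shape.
P = [1, 3, 4, 6, 8] / [2, 7, 9] / [5];  Q = [1, 2, 5, 7, 8] / [3, 4, 9] / [6];  common shape = (5, 3, 1)

Row-insert the values π_1, π_2, … into P one at a time, bumping the leftmost entry strictly greater than the inserted value down to the next row. The recording tableau Q records, in position (i, j), the step at which that cell was added to P.
  Insert 5 (step 1): P = [5];  Q = [1]
  Insert 7 (step 2): P = [5, 7];  Q = [1, 2]
  Insert 2 (step 3): P = [2, 7] / [5];  Q = [1, 2] / [3]
  Insert 3 (step 4): P = [2, 3] / [5, 7];  Q = [1, 2] / [3, 4]
  Insert 4 (step 5): P = [2, 3, 4] / [5, 7];  Q = [1, 2, 5] / [3, 4]
  Insert 1 (step 6): P = [1, 3, 4] / [2, 7] / [5];  Q = [1, 2, 5] / [3, 4] / [6]
  Insert 6 (step 7): P = [1, 3, 4, 6] / [2, 7] / [5];  Q = [1, 2, 5, 7] / [3, 4] / [6]
  Insert 9 (step 8): P = [1, 3, 4, 6, 9] / [2, 7] / [5];  Q = [1, 2, 5, 7, 8] / [3, 4] / [6]
  Insert 8 (step 9): P = [1, 3, 4, 6, 8] / [2, 7, 9] / [5];  Q = [1, 2, 5, 7, 8] / [3, 4, 9] / [6]
Final shape: (5, 3, 1).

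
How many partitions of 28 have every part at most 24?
p(28, parts ≤ 24) = 3711

Use the recurrence p(n, m) = p(n, m−1) + p(n−m, m): either the largest part is < m (count p(n, m−1)) or the largest part is exactly m (remove one copy of m, count p(n−m, m)). With p(0, ·) = 1 this gives p(28, parts ≤ 24) = 3711. (By conjugating Young diagrams, this also counts partitions of 28 into at most 24 parts.)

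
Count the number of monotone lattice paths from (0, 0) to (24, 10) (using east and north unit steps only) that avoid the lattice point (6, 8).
Number of paths = 130557570

Total paths from (0, 0) to (24, 10): C(34, 24) = 131128140. Paths through (6, 8): (paths (0, 0) → (6, 8)) × (paths (6, 8) → (24, 10)) = C(14, 6) · C(20, 18) = 3003 · 190 = 570570. Avoidance count = 131128140 − 570570 = 130557570.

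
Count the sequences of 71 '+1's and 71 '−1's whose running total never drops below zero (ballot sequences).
C_71 = 5175569924646105559418940193995065716350

These ballot sequences are counted by the Catalan number C_n = (1/(n + 1)) · C(2n, n). For n = 71: C_71 = (1/72) · C(142, 71) = 372641034574519600278163693967644731577200/72 = 5175569924646105559418940193995065716350.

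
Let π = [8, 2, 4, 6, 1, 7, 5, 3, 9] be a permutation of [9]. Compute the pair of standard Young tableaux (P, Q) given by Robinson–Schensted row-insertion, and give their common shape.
P = [1, 3, 5, 7, 9] / [2, 4] / [6] / [8];  Q = [1, 3, 4, 6, 9] / [2, 7] / [5] / [8];  common shape = (5, 2, 1, 1)

Row-insert the values π_1, π_2, … into P one at a time, bumping the leftmost entry strictly greater than the inserted value down to the next row. The recording tableau Q records, in position (i, j), the step at which that cell was added to P.
  Insert 8 (step 1): P = [8];  Q = [1]
  Insert 2 (step 2): P = [2] / [8];  Q = [1] / [2]
  Insert 4 (step 3): P = [2, 4] / [8];  Q = [1, 3] / [2]
  Insert 6 (step 4): P = [2, 4, 6] / [8];  Q = [1, 3, 4] / [2]
  Insert 1 (step 5): P = [1, 4, 6] / [2] / [8];  Q = [1, 3, 4] / [2] / [5]
  Insert 7 (step 6): P = [1, 4, 6, 7] / [2] / [8];  Q = [1, 3, 4, 6] / [2] / [5]
  Insert 5 (step 7): P = [1, 4, 5, 7] / [2, 6] / [8];  Q = [1, 3, 4, 6] / [2, 7] / [5]
  Insert 3 (step 8): P = [1, 3, 5, 7] / [2, 4] / [6] / [8];  Q = [1, 3, 4, 6] / [2, 7] / [5] / [8]
  Insert 9 (step 9): P = [1, 3, 5, 7, 9] / [2, 4] / [6] / [8];  Q = [1, 3, 4, 6, 9] / [2, 7] / [5] / [8]
Final shape: (5, 2, 1, 1).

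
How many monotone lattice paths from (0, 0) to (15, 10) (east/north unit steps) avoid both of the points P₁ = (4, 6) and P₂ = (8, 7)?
Number of paths = 2335910

Inclusion–exclusion. Total paths: C(25, 15) = 3268760. Through P₁: C(10, 4)·C(15, 11) = 286650. Through P₂: C(15, 8)·C(10, 7) = 772200. Since P₁ is strictly southwest of P₂, a monotone path through both must visit P₁ then P₂; paths through both = C(10, 4)·C(5, 4)·C(10, 7) = 126000. Avoid both = 3268760 − 286650 − 772200 + 126000 = 2335910.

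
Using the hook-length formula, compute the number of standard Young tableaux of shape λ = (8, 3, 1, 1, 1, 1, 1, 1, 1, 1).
# SYT of shape (8, 3, 1, 1, 1, 1, 1, 1, 1, 1) = 1200420

Hook-length formula: f^λ = n! / Π hook(c), product over all cells c of the Young diagram. For λ = (8, 3, 1, 1, 1, 1, 1, 1, 1, 1), n = 19 boxes. Hook lengths by row (left-to-right, top-to-bottom): [17, 8, 7, 5, 4, 3, 2, 1]; [11, 2, 1]; [8]; [7]; [6]; [5]; [4]; [3]; [2]; [1]. Product of hooks = 101335449600. So f^λ = 19! / 101335449600 = 121645100408832000 / 101335449600 = 1200420.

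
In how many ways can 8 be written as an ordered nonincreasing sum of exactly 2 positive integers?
p(8, 2 parts) = 4

Partitions of n into exactly k parts ↔ partitions of n − k into at most k parts (subtract 1 from each part). For n = 8, k = 2, the partitions are: 7+1, 6+2, 5+3, 4+4. Count = 4.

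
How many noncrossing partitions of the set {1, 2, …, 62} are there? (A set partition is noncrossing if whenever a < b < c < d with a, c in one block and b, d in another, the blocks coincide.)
C_62 = 24139737743045626825711458546273312

These noncrossing partitions are counted by the Catalan number C_n = (1/(n + 1)) · C(2n, n). For n = 62: C_62 = (1/63) · C(124, 62) = 1520803477811874490019821888415218656/63 = 24139737743045626825711458546273312.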